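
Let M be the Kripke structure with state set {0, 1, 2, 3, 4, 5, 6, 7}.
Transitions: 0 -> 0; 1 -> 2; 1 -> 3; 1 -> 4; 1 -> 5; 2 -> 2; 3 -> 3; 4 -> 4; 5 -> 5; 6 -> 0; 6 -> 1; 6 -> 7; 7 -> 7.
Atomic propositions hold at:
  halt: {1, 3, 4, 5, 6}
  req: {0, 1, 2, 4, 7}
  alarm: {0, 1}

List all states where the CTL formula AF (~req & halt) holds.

{3, 5, 6}

Sat(~req) = {3, 5, 6}
Sat(~req & halt) = {3, 5, 6}
AF (~req & halt): least fixpoint, start Z0 = {3, 5, 6}, add states with every successor in Z. Already a fixed point.
Sat(AF (~req & halt)) = {3, 5, 6}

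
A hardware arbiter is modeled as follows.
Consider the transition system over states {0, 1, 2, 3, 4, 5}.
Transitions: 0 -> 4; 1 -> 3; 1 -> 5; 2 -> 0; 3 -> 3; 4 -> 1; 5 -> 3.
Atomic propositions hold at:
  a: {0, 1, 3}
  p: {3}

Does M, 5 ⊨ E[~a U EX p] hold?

Sat(~a) = {2, 4, 5}
Sat(EX p) = {s : some successor in {3}} = {1, 3, 5}
E[~a U EX p]: least fixpoint, start Z0 = Sat(EX p) = {1, 3, 5}, add states in Sat(~a) with some successor in Z. Z1 = {1, 3, 4, 5}; fixed.
Sat(E[~a U EX p]) = {1, 3, 4, 5}
5 ∈ Sat(E[~a U EX p]) = {1, 3, 4, 5}, so the formula holds at 5.

Yes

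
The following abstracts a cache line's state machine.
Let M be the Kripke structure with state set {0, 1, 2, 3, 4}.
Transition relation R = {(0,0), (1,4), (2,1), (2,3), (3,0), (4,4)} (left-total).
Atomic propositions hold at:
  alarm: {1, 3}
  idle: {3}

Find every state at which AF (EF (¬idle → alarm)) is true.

{1, 2, 3}

Sat(¬idle) = {0, 1, 2, 4}
Sat(¬idle → alarm) = {1, 3}
EF (¬idle → alarm): least fixpoint, start Z0 = {1, 3}, add states with some successor in Z. Z1 = {1, 2, 3}; fixed.
Sat(EF (¬idle → alarm)) = {1, 2, 3}
AF (EF (¬idle → alarm)): least fixpoint, start Z0 = {1, 2, 3}, add states with every successor in Z. Already a fixed point.
Sat(AF (EF (¬idle → alarm))) = {1, 2, 3}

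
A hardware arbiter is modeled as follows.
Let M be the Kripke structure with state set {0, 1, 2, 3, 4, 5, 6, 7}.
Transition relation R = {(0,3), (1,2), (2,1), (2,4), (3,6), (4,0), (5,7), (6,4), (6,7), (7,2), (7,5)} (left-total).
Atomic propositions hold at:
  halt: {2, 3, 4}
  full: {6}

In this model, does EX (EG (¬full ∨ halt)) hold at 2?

Sat(¬full) = {0, 1, 2, 3, 4, 5, 7}
Sat(¬full ∨ halt) = {0, 1, 2, 3, 4, 5, 7}
EG (¬full ∨ halt): greatest fixpoint, start Z0 = {0, 1, 2, 3, 4, 5, 7}, keep only states in Sat with some successor in Z. Z1 = {0, 1, 2, 4, 5, 7}; Z2 = {1, 2, 4, 5, 7}; Z3 = {1, 2, 5, 7}; fixed.
Sat(EG (¬full ∨ halt)) = {1, 2, 5, 7}
Sat(EX (EG (¬full ∨ halt))) = {s : some successor in {1, 2, 5, 7}} = {1, 2, 5, 6, 7}
2 ∈ Sat(EX (EG (¬full ∨ halt))) = {1, 2, 5, 6, 7}, so the formula holds at 2.

Yes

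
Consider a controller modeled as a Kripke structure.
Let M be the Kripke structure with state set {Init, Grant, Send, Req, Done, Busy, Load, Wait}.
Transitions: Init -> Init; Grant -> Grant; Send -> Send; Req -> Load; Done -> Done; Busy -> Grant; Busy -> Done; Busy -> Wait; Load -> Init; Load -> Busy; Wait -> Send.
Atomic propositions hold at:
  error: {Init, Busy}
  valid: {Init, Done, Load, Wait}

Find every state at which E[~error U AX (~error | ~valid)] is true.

{Grant, Send, Req, Done, Busy, Load, Wait}

Sat(~error) = {Grant, Send, Req, Done, Load, Wait}
Sat(~valid) = {Grant, Send, Req, Busy}
Sat(~error | ~valid) = {Grant, Send, Req, Done, Busy, Load, Wait}
Sat(AX (~error | ~valid)) = {s : every successor in {Grant, Send, Req, Done, Busy, Load, Wait}} = {Grant, Send, Req, Done, Busy, Wait}
E[~error U AX (~error | ~valid)]: least fixpoint, start Z0 = Sat(AX (~error | ~valid)) = {Grant, Send, Req, Done, Busy, Wait}, add states in Sat(~error) with some successor in Z. Z1 = {Grant, Send, Req, Done, Busy, Load, Wait}; fixed.
Sat(E[~error U AX (~error | ~valid)]) = {Grant, Send, Req, Done, Busy, Load, Wait}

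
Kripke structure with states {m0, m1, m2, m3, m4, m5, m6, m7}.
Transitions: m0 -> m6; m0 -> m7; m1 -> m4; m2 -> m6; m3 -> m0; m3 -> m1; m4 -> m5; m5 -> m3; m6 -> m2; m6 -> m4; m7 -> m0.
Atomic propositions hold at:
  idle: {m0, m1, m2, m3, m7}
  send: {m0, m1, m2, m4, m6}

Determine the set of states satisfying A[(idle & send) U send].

{m0, m1, m2, m4, m6}

Sat(idle & send) = {m0, m1, m2}
A[(idle & send) U send]: least fixpoint, start Z0 = Sat(send) = {m0, m1, m2, m4, m6}, add states in Sat(idle & send) with every successor in Z. Already a fixed point.
Sat(A[(idle & send) U send]) = {m0, m1, m2, m4, m6}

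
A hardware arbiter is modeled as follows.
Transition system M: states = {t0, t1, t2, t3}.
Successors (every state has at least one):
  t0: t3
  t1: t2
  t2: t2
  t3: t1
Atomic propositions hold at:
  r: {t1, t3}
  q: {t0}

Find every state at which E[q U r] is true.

E[q U r]: least fixpoint, start Z0 = Sat(r) = {t1, t3}, add states in Sat(q) with some successor in Z. Z1 = {t0, t1, t3}; fixed.
Sat(E[q U r]) = {t0, t1, t3}

{t0, t1, t3}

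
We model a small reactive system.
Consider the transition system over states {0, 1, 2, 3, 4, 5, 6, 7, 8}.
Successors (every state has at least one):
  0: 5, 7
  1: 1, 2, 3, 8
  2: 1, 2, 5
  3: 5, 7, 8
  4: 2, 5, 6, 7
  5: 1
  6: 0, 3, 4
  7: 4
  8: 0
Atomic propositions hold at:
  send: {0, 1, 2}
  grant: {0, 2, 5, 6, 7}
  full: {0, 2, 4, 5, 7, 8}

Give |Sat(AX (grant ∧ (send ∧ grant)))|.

Sat(send ∧ grant) = {0, 2}
Sat(grant ∧ (send ∧ grant)) = {0, 2}
Sat(AX (grant ∧ (send ∧ grant))) = {s : every successor in {0, 2}} = {8}
|Sat(AX (grant ∧ (send ∧ grant)))| = |{8}| = 1.

1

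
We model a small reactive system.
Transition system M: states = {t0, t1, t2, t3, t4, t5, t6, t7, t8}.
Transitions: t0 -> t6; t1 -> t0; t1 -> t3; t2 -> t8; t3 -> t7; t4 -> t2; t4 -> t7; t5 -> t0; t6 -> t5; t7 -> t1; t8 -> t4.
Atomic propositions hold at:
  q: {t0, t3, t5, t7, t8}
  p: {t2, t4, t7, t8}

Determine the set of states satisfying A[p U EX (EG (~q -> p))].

Sat(~q) = {t1, t2, t4, t6}
Sat(~q -> p) = {t0, t2, t3, t4, t5, t7, t8}
EG (~q -> p): greatest fixpoint, start Z0 = {t0, t2, t3, t4, t5, t7, t8}, keep only states in Sat with some successor in Z. Z1 = {t2, t3, t4, t5, t8}; Z2 = {t2, t4, t8}; fixed.
Sat(EG (~q -> p)) = {t2, t4, t8}
Sat(EX (EG (~q -> p))) = {s : some successor in {t2, t4, t8}} = {t2, t4, t8}
A[p U EX (EG (~q -> p))]: least fixpoint, start Z0 = Sat(EX (EG (~q -> p))) = {t2, t4, t8}, add states in Sat(p) with every successor in Z. Already a fixed point.
Sat(A[p U EX (EG (~q -> p))]) = {t2, t4, t8}

{t2, t4, t8}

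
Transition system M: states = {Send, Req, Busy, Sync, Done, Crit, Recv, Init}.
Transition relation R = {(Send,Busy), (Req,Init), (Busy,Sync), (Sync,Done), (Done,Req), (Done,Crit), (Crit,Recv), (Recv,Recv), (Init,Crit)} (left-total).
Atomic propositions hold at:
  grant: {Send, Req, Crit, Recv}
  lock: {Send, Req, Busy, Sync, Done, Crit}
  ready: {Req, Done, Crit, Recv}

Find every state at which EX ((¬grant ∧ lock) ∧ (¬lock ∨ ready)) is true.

Sat(¬grant) = {Busy, Sync, Done, Init}
Sat(¬grant ∧ lock) = {Busy, Sync, Done}
Sat(¬lock) = {Recv, Init}
Sat(¬lock ∨ ready) = {Req, Done, Crit, Recv, Init}
Sat((¬grant ∧ lock) ∧ (¬lock ∨ ready)) = {Done}
Sat(EX ((¬grant ∧ lock) ∧ (¬lock ∨ ready))) = {s : some successor in {Done}} = {Sync}

{Sync}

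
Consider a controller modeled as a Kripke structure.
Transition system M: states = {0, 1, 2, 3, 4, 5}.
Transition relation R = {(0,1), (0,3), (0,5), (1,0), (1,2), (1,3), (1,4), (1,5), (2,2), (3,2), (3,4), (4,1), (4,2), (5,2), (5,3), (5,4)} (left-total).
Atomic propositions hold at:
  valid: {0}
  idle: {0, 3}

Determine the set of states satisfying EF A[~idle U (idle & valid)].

Sat(~idle) = {1, 2, 4, 5}
Sat(idle & valid) = {0}
A[~idle U (idle & valid)]: least fixpoint, start Z0 = Sat((idle & valid)) = {0}, add states in Sat(~idle) with every successor in Z. Already a fixed point.
Sat(A[~idle U (idle & valid)]) = {0}
EF A[~idle U (idle & valid)]: least fixpoint, start Z0 = {0}, add states with some successor in Z. Z1 = {0, 1}; Z2 = {0, 1, 4}; Z3 = {0, 1, 3, 4, 5}; fixed.
Sat(EF A[~idle U (idle & valid)]) = {0, 1, 3, 4, 5}

{0, 1, 3, 4, 5}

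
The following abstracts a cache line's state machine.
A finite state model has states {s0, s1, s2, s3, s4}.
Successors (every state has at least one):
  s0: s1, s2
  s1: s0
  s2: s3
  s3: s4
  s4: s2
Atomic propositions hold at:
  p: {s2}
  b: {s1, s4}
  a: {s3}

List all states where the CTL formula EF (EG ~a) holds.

Sat(~a) = {s0, s1, s2, s4}
EG ~a: greatest fixpoint, start Z0 = {s0, s1, s2, s4}, keep only states in Sat with some successor in Z. Z1 = {s0, s1, s4}; Z2 = {s0, s1}; fixed.
Sat(EG ~a) = {s0, s1}
EF (EG ~a): least fixpoint, start Z0 = {s0, s1}, add states with some successor in Z. Already a fixed point.
Sat(EF (EG ~a)) = {s0, s1}

{s0, s1}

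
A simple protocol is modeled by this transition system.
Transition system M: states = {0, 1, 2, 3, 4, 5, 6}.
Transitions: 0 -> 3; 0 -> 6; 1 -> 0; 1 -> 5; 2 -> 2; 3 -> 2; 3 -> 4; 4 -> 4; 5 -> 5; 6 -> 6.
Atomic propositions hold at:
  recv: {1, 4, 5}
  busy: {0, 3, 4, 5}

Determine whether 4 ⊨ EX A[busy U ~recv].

Sat(~recv) = {0, 2, 3, 6}
A[busy U ~recv]: least fixpoint, start Z0 = Sat(~recv) = {0, 2, 3, 6}, add states in Sat(busy) with every successor in Z. Already a fixed point.
Sat(A[busy U ~recv]) = {0, 2, 3, 6}
Sat(EX A[busy U ~recv]) = {s : some successor in {0, 2, 3, 6}} = {0, 1, 2, 3, 6}
4 ∉ Sat(EX A[busy U ~recv]) = {0, 1, 2, 3, 6}, so the formula does not hold at 4.

No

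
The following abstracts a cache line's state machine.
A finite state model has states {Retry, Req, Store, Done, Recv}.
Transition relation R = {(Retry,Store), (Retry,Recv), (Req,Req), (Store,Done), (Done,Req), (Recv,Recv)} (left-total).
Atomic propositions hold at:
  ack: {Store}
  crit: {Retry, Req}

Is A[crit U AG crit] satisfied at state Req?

Yes

AG crit: greatest fixpoint, start Z0 = {Retry, Req}, keep only states in Sat with every successor in Z. Z1 = {Req}; fixed.
Sat(AG crit) = {Req}
A[crit U AG crit]: least fixpoint, start Z0 = Sat(AG crit) = {Req}, add states in Sat(crit) with every successor in Z. Already a fixed point.
Sat(A[crit U AG crit]) = {Req}
Req ∈ Sat(A[crit U AG crit]) = {Req}, so the formula holds at Req.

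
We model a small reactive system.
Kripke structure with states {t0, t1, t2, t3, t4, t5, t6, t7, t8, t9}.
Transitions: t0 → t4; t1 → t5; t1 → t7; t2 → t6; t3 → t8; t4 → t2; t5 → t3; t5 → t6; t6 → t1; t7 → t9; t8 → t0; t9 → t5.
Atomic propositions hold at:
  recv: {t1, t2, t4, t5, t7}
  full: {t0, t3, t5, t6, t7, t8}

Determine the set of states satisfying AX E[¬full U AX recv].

Sat(¬full) = {t1, t2, t4, t9}
Sat(AX recv) = {s : every successor in {t1, t2, t4, t5, t7}} = {t0, t1, t4, t6, t9}
E[¬full U AX recv]: least fixpoint, start Z0 = Sat(AX recv) = {t0, t1, t4, t6, t9}, add states in Sat(¬full) with some successor in Z. Z1 = {t0, t1, t2, t4, t6, t9}; fixed.
Sat(E[¬full U AX recv]) = {t0, t1, t2, t4, t6, t9}
Sat(AX E[¬full U AX recv]) = {s : every successor in {t0, t1, t2, t4, t6, t9}} = {t0, t2, t4, t6, t7, t8}

{t0, t2, t4, t6, t7, t8}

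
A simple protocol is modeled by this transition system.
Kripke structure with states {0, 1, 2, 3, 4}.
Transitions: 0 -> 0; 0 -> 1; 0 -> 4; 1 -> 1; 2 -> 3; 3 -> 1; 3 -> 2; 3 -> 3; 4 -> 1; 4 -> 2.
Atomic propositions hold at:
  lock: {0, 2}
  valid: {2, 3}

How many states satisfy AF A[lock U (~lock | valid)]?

4

Sat(~lock) = {1, 3, 4}
Sat(~lock | valid) = {1, 2, 3, 4}
A[lock U (~lock | valid)]: least fixpoint, start Z0 = Sat((~lock | valid)) = {1, 2, 3, 4}, add states in Sat(lock) with every successor in Z. Already a fixed point.
Sat(A[lock U (~lock | valid)]) = {1, 2, 3, 4}
AF A[lock U (~lock | valid)]: least fixpoint, start Z0 = {1, 2, 3, 4}, add states with every successor in Z. Already a fixed point.
Sat(AF A[lock U (~lock | valid)]) = {1, 2, 3, 4}
|Sat(AF A[lock U (~lock | valid)])| = |{1, 2, 3, 4}| = 4.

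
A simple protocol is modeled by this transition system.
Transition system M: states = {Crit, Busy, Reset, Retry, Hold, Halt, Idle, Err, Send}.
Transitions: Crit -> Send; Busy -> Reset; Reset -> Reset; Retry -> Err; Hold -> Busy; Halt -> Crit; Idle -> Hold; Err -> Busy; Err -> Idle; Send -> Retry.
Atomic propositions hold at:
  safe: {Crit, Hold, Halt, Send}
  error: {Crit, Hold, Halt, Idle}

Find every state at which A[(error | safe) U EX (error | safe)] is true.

{Crit, Halt, Idle, Err}

Sat(error | safe) = {Crit, Hold, Halt, Idle, Send}
Sat(EX (error | safe)) = {s : some successor in {Crit, Hold, Halt, Idle, Send}} = {Crit, Halt, Idle, Err}
A[(error | safe) U EX (error | safe)]: least fixpoint, start Z0 = Sat(EX (error | safe)) = {Crit, Halt, Idle, Err}, add states in Sat(error | safe) with every successor in Z. Already a fixed point.
Sat(A[(error | safe) U EX (error | safe)]) = {Crit, Halt, Idle, Err}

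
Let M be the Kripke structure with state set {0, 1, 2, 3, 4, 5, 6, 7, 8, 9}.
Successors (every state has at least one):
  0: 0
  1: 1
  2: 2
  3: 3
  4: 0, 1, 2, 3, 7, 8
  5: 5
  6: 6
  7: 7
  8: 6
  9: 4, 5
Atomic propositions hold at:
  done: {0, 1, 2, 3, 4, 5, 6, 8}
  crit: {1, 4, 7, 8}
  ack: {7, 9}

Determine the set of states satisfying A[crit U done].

{0, 1, 2, 3, 4, 5, 6, 8}

A[crit U done]: least fixpoint, start Z0 = Sat(done) = {0, 1, 2, 3, 4, 5, 6, 8}, add states in Sat(crit) with every successor in Z. Already a fixed point.
Sat(A[crit U done]) = {0, 1, 2, 3, 4, 5, 6, 8}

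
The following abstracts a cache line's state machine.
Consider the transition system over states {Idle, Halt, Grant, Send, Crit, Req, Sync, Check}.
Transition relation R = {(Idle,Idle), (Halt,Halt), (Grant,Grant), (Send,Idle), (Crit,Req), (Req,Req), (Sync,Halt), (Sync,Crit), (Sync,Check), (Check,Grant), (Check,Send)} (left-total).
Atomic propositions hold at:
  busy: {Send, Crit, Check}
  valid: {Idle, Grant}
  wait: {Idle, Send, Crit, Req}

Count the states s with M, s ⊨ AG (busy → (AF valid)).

6

AF valid: least fixpoint, start Z0 = {Idle, Grant}, add states with every successor in Z. Z1 = {Idle, Grant, Send}; Z2 = {Idle, Grant, Send, Check}; fixed.
Sat(AF valid) = {Idle, Grant, Send, Check}
Sat(busy → (AF valid)) = {Idle, Halt, Grant, Send, Req, Sync, Check}
AG (busy → (AF valid)): greatest fixpoint, start Z0 = {Idle, Halt, Grant, Send, Req, Sync, Check}, keep only states in Sat with every successor in Z. Z1 = {Idle, Halt, Grant, Send, Req, Check}; fixed.
Sat(AG (busy → (AF valid))) = {Idle, Halt, Grant, Send, Req, Check}
|Sat(AG (busy → (AF valid)))| = |{Idle, Halt, Grant, Send, Req, Check}| = 6.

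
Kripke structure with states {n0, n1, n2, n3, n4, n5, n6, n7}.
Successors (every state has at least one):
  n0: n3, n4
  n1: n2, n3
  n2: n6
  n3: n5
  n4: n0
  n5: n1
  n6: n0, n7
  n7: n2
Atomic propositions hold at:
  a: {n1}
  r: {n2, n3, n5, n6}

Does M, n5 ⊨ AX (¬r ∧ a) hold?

Sat(¬r) = {n0, n1, n4, n7}
Sat(¬r ∧ a) = {n1}
Sat(AX (¬r ∧ a)) = {s : every successor in {n1}} = {n5}
n5 ∈ Sat(AX (¬r ∧ a)) = {n5}, so the formula holds at n5.

Yes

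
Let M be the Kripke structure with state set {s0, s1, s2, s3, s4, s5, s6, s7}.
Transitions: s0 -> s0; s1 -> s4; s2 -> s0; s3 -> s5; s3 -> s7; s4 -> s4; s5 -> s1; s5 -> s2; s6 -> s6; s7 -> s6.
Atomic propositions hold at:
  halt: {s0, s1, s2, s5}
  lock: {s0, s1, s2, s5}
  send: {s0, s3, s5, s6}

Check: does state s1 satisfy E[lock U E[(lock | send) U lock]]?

Yes

Sat(lock | send) = {s0, s1, s2, s3, s5, s6}
E[(lock | send) U lock]: least fixpoint, start Z0 = Sat(lock) = {s0, s1, s2, s5}, add states in Sat(lock | send) with some successor in Z. Z1 = {s0, s1, s2, s3, s5}; fixed.
Sat(E[(lock | send) U lock]) = {s0, s1, s2, s3, s5}
E[lock U E[(lock | send) U lock]]: least fixpoint, start Z0 = Sat(E[(lock | send) U lock]) = {s0, s1, s2, s3, s5}, add states in Sat(lock) with some successor in Z. Already a fixed point.
Sat(E[lock U E[(lock | send) U lock]]) = {s0, s1, s2, s3, s5}
s1 ∈ Sat(E[lock U E[(lock | send) U lock]]) = {s0, s1, s2, s3, s5}, so the formula holds at s1.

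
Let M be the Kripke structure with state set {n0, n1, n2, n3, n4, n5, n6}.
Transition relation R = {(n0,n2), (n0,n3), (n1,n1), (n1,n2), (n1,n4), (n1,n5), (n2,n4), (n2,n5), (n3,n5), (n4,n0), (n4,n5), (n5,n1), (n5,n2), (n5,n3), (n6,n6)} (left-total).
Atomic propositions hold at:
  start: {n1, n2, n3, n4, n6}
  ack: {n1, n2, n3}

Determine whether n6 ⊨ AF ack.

No

AF ack: least fixpoint, start Z0 = {n1, n2, n3}, add states with every successor in Z. Z1 = {n0, n1, n2, n3, n5}; Z2 = {n0, n1, n2, n3, n4, n5}; fixed.
Sat(AF ack) = {n0, n1, n2, n3, n4, n5}
n6 ∉ Sat(AF ack) = {n0, n1, n2, n3, n4, n5}, so the formula does not hold at n6.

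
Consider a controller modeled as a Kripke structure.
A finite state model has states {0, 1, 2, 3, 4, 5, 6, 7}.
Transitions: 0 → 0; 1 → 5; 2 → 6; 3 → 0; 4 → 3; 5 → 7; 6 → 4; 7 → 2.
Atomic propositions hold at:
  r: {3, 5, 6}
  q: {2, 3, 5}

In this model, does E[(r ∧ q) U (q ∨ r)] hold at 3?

Sat(r ∧ q) = {3, 5}
Sat(q ∨ r) = {2, 3, 5, 6}
E[(r ∧ q) U (q ∨ r)]: least fixpoint, start Z0 = Sat((q ∨ r)) = {2, 3, 5, 6}, add states in Sat(r ∧ q) with some successor in Z. Already a fixed point.
Sat(E[(r ∧ q) U (q ∨ r)]) = {2, 3, 5, 6}
3 ∈ Sat(E[(r ∧ q) U (q ∨ r)]) = {2, 3, 5, 6}, so the formula holds at 3.

Yes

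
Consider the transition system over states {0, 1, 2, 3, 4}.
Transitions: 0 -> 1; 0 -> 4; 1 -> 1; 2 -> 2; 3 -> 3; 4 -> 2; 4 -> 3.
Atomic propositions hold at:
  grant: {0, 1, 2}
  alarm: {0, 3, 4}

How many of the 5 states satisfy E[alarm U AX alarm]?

Sat(AX alarm) = {s : every successor in {0, 3, 4}} = {3}
E[alarm U AX alarm]: least fixpoint, start Z0 = Sat(AX alarm) = {3}, add states in Sat(alarm) with some successor in Z. Z1 = {3, 4}; Z2 = {0, 3, 4}; fixed.
Sat(E[alarm U AX alarm]) = {0, 3, 4}
|Sat(E[alarm U AX alarm])| = |{0, 3, 4}| = 3.

3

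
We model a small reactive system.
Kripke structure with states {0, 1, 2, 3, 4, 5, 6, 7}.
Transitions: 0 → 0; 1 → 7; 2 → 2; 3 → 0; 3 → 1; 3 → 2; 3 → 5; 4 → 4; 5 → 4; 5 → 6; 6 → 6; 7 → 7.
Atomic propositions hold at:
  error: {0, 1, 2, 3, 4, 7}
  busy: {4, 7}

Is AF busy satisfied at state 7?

AF busy: least fixpoint, start Z0 = {4, 7}, add states with every successor in Z. Z1 = {1, 4, 7}; fixed.
Sat(AF busy) = {1, 4, 7}
7 ∈ Sat(AF busy) = {1, 4, 7}, so the formula holds at 7.

Yes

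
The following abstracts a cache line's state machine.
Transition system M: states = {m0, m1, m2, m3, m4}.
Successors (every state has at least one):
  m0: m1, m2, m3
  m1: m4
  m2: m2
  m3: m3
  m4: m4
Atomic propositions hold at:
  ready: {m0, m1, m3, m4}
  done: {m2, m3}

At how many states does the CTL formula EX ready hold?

4

Sat(EX ready) = {s : some successor in {m0, m1, m3, m4}} = {m0, m1, m3, m4}
|Sat(EX ready)| = |{m0, m1, m3, m4}| = 4.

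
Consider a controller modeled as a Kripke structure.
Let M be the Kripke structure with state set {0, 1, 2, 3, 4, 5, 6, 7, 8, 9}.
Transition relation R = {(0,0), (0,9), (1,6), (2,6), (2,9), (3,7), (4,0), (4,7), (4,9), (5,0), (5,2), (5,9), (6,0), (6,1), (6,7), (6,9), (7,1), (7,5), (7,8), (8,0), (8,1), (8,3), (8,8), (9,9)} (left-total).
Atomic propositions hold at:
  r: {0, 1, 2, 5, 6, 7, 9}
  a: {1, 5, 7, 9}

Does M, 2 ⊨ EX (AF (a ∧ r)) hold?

Sat(a ∧ r) = {1, 5, 7, 9}
AF (a ∧ r): least fixpoint, start Z0 = {1, 5, 7, 9}, add states with every successor in Z. Z1 = {1, 3, 5, 7, 9}; fixed.
Sat(AF (a ∧ r)) = {1, 3, 5, 7, 9}
Sat(EX (AF (a ∧ r))) = {s : some successor in {1, 3, 5, 7, 9}} = {0, 2, 3, 4, 5, 6, 7, 8, 9}
2 ∈ Sat(EX (AF (a ∧ r))) = {0, 2, 3, 4, 5, 6, 7, 8, 9}, so the formula holds at 2.

Yes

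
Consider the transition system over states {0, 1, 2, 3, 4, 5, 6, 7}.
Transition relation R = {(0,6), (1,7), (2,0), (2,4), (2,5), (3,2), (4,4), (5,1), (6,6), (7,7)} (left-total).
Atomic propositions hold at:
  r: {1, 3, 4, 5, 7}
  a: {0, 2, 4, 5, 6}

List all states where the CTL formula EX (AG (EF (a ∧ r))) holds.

{2, 4}

Sat(a ∧ r) = {4, 5}
EF (a ∧ r): least fixpoint, start Z0 = {4, 5}, add states with some successor in Z. Z1 = {2, 4, 5}; Z2 = {2, 3, 4, 5}; fixed.
Sat(EF (a ∧ r)) = {2, 3, 4, 5}
AG (EF (a ∧ r)): greatest fixpoint, start Z0 = {2, 3, 4, 5}, keep only states in Sat with every successor in Z. Z1 = {3, 4}; Z2 = {4}; fixed.
Sat(AG (EF (a ∧ r))) = {4}
Sat(EX (AG (EF (a ∧ r)))) = {s : some successor in {4}} = {2, 4}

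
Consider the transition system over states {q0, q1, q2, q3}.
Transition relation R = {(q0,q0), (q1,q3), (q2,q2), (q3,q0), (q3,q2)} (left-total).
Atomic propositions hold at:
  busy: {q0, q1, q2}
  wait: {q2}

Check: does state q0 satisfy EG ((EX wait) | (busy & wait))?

Sat(EX wait) = {s : some successor in {q2}} = {q2, q3}
Sat(busy & wait) = {q2}
Sat((EX wait) | (busy & wait)) = {q2, q3}
EG ((EX wait) | (busy & wait)): greatest fixpoint, start Z0 = {q2, q3}, keep only states in Sat with some successor in Z. Already a fixed point.
Sat(EG ((EX wait) | (busy & wait))) = {q2, q3}
q0 ∉ Sat(EG ((EX wait) | (busy & wait))) = {q2, q3}, so the formula does not hold at q0.

No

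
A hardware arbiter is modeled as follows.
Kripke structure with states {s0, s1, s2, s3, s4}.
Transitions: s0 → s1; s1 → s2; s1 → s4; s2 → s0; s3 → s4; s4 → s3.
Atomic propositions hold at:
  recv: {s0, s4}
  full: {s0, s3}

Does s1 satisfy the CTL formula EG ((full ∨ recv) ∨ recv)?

Sat(full ∨ recv) = {s0, s3, s4}
Sat((full ∨ recv) ∨ recv) = {s0, s3, s4}
EG ((full ∨ recv) ∨ recv): greatest fixpoint, start Z0 = {s0, s3, s4}, keep only states in Sat with some successor in Z. Z1 = {s3, s4}; fixed.
Sat(EG ((full ∨ recv) ∨ recv)) = {s3, s4}
s1 ∉ Sat(EG ((full ∨ recv) ∨ recv)) = {s3, s4}, so the formula does not hold at s1.

No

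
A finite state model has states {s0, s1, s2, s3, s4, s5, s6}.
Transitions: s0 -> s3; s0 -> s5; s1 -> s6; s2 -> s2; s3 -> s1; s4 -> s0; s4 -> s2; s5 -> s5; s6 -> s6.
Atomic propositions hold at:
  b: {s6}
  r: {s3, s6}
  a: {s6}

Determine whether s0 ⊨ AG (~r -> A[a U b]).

Sat(~r) = {s0, s1, s2, s4, s5}
A[a U b]: least fixpoint, start Z0 = Sat(b) = {s6}, add states in Sat(a) with every successor in Z. Already a fixed point.
Sat(A[a U b]) = {s6}
Sat(~r -> A[a U b]) = {s3, s6}
AG (~r -> A[a U b]): greatest fixpoint, start Z0 = {s3, s6}, keep only states in Sat with every successor in Z. Z1 = {s6}; fixed.
Sat(AG (~r -> A[a U b])) = {s6}
s0 ∉ Sat(AG (~r -> A[a U b])) = {s6}, so the formula does not hold at s0.

No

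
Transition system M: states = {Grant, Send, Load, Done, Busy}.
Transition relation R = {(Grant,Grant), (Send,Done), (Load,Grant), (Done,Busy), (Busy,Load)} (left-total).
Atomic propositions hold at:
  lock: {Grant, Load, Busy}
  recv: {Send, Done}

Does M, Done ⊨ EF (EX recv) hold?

Sat(EX recv) = {s : some successor in {Send, Done}} = {Send}
EF (EX recv): least fixpoint, start Z0 = {Send}, add states with some successor in Z. Already a fixed point.
Sat(EF (EX recv)) = {Send}
Done ∉ Sat(EF (EX recv)) = {Send}, so the formula does not hold at Done.

No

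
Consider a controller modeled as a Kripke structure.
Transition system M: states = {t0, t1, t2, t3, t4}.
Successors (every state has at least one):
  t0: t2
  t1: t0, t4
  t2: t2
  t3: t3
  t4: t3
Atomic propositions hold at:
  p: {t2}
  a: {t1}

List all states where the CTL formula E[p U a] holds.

E[p U a]: least fixpoint, start Z0 = Sat(a) = {t1}, add states in Sat(p) with some successor in Z. Already a fixed point.
Sat(E[p U a]) = {t1}

{t1}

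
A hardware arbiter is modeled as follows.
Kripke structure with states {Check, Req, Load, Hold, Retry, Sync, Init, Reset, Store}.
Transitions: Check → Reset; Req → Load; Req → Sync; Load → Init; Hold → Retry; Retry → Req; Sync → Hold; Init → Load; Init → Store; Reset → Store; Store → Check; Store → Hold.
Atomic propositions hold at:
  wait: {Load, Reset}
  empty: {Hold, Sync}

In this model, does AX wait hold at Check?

Yes

Sat(AX wait) = {s : every successor in {Load, Reset}} = {Check}
Check ∈ Sat(AX wait) = {Check}, so the formula holds at Check.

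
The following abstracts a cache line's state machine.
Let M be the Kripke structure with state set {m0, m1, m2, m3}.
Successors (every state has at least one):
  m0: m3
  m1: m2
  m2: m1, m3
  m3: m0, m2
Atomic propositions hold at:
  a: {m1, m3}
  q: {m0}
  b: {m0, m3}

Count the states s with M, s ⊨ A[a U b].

2

A[a U b]: least fixpoint, start Z0 = Sat(b) = {m0, m3}, add states in Sat(a) with every successor in Z. Already a fixed point.
Sat(A[a U b]) = {m0, m3}
|Sat(A[a U b])| = |{m0, m3}| = 2.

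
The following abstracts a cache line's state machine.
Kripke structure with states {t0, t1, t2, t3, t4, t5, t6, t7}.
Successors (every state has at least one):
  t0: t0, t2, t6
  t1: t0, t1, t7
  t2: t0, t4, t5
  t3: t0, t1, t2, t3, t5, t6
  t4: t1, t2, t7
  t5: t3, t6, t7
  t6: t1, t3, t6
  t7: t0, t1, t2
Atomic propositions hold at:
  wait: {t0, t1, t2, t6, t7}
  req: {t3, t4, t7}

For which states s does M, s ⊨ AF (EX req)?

Sat(EX req) = {s : some successor in {t3, t4, t7}} = {t1, t2, t3, t4, t5, t6}
AF (EX req): least fixpoint, start Z0 = {t1, t2, t3, t4, t5, t6}, add states with every successor in Z. Already a fixed point.
Sat(AF (EX req)) = {t1, t2, t3, t4, t5, t6}

{t1, t2, t3, t4, t5, t6}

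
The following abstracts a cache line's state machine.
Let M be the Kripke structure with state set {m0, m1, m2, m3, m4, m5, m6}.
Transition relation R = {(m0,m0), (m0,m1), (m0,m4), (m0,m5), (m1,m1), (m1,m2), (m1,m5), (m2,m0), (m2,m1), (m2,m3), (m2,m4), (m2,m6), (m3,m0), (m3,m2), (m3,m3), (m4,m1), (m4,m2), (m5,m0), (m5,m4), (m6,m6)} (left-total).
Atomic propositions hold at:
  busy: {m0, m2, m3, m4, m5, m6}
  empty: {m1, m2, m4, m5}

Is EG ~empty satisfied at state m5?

No

Sat(~empty) = {m0, m3, m6}
EG ~empty: greatest fixpoint, start Z0 = {m0, m3, m6}, keep only states in Sat with some successor in Z. Already a fixed point.
Sat(EG ~empty) = {m0, m3, m6}
m5 ∉ Sat(EG ~empty) = {m0, m3, m6}, so the formula does not hold at m5.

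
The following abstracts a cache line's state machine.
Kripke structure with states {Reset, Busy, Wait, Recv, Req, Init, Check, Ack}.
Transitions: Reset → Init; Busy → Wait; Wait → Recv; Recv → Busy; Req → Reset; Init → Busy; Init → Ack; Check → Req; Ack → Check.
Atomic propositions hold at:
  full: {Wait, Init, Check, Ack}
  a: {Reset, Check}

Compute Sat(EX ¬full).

Sat(¬full) = {Reset, Busy, Recv, Req}
Sat(EX ¬full) = {s : some successor in {Reset, Busy, Recv, Req}} = {Wait, Recv, Req, Init, Check}

{Wait, Recv, Req, Init, Check}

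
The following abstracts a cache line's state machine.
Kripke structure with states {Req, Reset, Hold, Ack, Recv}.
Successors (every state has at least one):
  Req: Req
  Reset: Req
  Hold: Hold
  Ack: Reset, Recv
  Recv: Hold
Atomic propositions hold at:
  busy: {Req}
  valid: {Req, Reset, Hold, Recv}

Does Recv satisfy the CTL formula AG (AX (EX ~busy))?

Sat(~busy) = {Reset, Hold, Ack, Recv}
Sat(EX ~busy) = {s : some successor in {Reset, Hold, Ack, Recv}} = {Hold, Ack, Recv}
Sat(AX (EX ~busy)) = {s : every successor in {Hold, Ack, Recv}} = {Hold, Recv}
AG (AX (EX ~busy)): greatest fixpoint, start Z0 = {Hold, Recv}, keep only states in Sat with every successor in Z. Already a fixed point.
Sat(AG (AX (EX ~busy))) = {Hold, Recv}
Recv ∈ Sat(AG (AX (EX ~busy))) = {Hold, Recv}, so the formula holds at Recv.

Yes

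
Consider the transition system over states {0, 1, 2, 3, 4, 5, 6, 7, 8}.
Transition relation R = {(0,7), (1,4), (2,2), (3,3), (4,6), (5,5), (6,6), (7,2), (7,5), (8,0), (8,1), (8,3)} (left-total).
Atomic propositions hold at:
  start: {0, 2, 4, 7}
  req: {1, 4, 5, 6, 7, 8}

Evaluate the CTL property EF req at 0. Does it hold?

EF req: least fixpoint, start Z0 = {1, 4, 5, 6, 7, 8}, add states with some successor in Z. Z1 = {0, 1, 4, 5, 6, 7, 8}; fixed.
Sat(EF req) = {0, 1, 4, 5, 6, 7, 8}
0 ∈ Sat(EF req) = {0, 1, 4, 5, 6, 7, 8}, so the formula holds at 0.

Yes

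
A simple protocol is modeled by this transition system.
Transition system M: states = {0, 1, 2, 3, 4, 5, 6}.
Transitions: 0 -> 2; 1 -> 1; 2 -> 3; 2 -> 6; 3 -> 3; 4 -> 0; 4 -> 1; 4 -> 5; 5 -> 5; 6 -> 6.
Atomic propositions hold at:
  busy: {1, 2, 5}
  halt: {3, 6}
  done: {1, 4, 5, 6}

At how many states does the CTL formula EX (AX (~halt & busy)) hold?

Sat(~halt) = {0, 1, 2, 4, 5}
Sat(~halt & busy) = {1, 2, 5}
Sat(AX (~halt & busy)) = {s : every successor in {1, 2, 5}} = {0, 1, 5}
Sat(EX (AX (~halt & busy))) = {s : some successor in {0, 1, 5}} = {1, 4, 5}
|Sat(EX (AX (~halt & busy)))| = |{1, 4, 5}| = 3.

3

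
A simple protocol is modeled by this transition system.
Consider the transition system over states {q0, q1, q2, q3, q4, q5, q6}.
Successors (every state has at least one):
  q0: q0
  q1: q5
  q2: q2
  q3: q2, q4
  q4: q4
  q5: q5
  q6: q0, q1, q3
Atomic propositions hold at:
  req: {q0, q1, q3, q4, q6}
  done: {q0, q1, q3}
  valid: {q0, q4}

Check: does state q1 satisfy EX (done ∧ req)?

Sat(done ∧ req) = {q0, q1, q3}
Sat(EX (done ∧ req)) = {s : some successor in {q0, q1, q3}} = {q0, q6}
q1 ∉ Sat(EX (done ∧ req)) = {q0, q6}, so the formula does not hold at q1.

No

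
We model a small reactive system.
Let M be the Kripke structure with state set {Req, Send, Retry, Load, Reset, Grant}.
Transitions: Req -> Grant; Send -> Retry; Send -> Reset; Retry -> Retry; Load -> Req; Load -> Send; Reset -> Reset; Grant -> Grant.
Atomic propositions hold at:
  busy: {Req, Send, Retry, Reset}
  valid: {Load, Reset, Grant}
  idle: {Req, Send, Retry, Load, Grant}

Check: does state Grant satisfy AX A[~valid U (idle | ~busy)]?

Sat(~valid) = {Req, Send, Retry}
Sat(~busy) = {Load, Grant}
Sat(idle | ~busy) = {Req, Send, Retry, Load, Grant}
A[~valid U (idle | ~busy)]: least fixpoint, start Z0 = Sat((idle | ~busy)) = {Req, Send, Retry, Load, Grant}, add states in Sat(~valid) with every successor in Z. Already a fixed point.
Sat(A[~valid U (idle | ~busy)]) = {Req, Send, Retry, Load, Grant}
Sat(AX A[~valid U (idle | ~busy)]) = {s : every successor in {Req, Send, Retry, Load, Grant}} = {Req, Retry, Load, Grant}
Grant ∈ Sat(AX A[~valid U (idle | ~busy)]) = {Req, Retry, Load, Grant}, so the formula holds at Grant.

Yes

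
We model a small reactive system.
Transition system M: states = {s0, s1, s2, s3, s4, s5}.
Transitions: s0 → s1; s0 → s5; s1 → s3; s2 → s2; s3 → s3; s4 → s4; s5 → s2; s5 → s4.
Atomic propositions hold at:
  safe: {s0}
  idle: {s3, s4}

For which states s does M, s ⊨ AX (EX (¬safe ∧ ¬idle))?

Sat(¬safe) = {s1, s2, s3, s4, s5}
Sat(¬idle) = {s0, s1, s2, s5}
Sat(¬safe ∧ ¬idle) = {s1, s2, s5}
Sat(EX (¬safe ∧ ¬idle)) = {s : some successor in {s1, s2, s5}} = {s0, s2, s5}
Sat(AX (EX (¬safe ∧ ¬idle))) = {s : every successor in {s0, s2, s5}} = {s2}

{s2}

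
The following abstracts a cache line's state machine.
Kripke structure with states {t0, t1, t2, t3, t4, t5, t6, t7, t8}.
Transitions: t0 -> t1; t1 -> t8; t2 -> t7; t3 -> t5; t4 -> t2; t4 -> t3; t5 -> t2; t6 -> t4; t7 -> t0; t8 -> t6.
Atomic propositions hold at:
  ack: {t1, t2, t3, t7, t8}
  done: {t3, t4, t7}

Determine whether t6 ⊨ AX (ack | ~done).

No

Sat(~done) = {t0, t1, t2, t5, t6, t8}
Sat(ack | ~done) = {t0, t1, t2, t3, t5, t6, t7, t8}
Sat(AX (ack | ~done)) = {s : every successor in {t0, t1, t2, t3, t5, t6, t7, t8}} = {t0, t1, t2, t3, t4, t5, t7, t8}
t6 ∉ Sat(AX (ack | ~done)) = {t0, t1, t2, t3, t4, t5, t7, t8}, so the formula does not hold at t6.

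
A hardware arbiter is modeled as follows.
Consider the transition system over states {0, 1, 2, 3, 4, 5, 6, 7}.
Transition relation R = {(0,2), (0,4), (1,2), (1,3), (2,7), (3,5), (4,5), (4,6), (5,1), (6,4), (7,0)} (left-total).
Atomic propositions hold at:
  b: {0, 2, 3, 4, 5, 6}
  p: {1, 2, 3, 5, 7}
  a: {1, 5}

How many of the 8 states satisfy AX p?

4

Sat(AX p) = {s : every successor in {1, 2, 3, 5, 7}} = {1, 2, 3, 5}
|Sat(AX p)| = |{1, 2, 3, 5}| = 4.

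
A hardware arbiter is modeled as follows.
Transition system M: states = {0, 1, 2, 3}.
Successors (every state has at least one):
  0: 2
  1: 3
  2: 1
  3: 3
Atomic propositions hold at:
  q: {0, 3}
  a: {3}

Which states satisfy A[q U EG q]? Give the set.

{3}

EG q: greatest fixpoint, start Z0 = {0, 3}, keep only states in Sat with some successor in Z. Z1 = {3}; fixed.
Sat(EG q) = {3}
A[q U EG q]: least fixpoint, start Z0 = Sat(EG q) = {3}, add states in Sat(q) with every successor in Z. Already a fixed point.
Sat(A[q U EG q]) = {3}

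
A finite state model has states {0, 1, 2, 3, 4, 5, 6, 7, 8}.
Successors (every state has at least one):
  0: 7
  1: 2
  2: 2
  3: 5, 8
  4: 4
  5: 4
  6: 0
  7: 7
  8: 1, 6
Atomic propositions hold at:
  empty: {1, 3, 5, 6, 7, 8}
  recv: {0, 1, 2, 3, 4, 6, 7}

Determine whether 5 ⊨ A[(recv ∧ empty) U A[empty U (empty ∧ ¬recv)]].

Sat(recv ∧ empty) = {1, 3, 6, 7}
Sat(¬recv) = {5, 8}
Sat(empty ∧ ¬recv) = {5, 8}
A[empty U (empty ∧ ¬recv)]: least fixpoint, start Z0 = Sat((empty ∧ ¬recv)) = {5, 8}, add states in Sat(empty) with every successor in Z. Z1 = {3, 5, 8}; fixed.
Sat(A[empty U (empty ∧ ¬recv)]) = {3, 5, 8}
A[(recv ∧ empty) U A[empty U (empty ∧ ¬recv)]]: least fixpoint, start Z0 = Sat(A[empty U (empty ∧ ¬recv)]) = {3, 5, 8}, add states in Sat(recv ∧ empty) with every successor in Z. Already a fixed point.
Sat(A[(recv ∧ empty) U A[empty U (empty ∧ ¬recv)]]) = {3, 5, 8}
5 ∈ Sat(A[(recv ∧ empty) U A[empty U (empty ∧ ¬recv)]]) = {3, 5, 8}, so the formula holds at 5.

Yes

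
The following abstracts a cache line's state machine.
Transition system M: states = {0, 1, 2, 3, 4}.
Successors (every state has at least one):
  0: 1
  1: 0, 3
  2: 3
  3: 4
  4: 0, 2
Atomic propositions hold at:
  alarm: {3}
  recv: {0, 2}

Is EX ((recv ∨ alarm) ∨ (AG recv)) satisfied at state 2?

Sat(recv ∨ alarm) = {0, 2, 3}
AG recv: greatest fixpoint, start Z0 = {0, 2}, keep only states in Sat with every successor in Z. Z1 = ∅; fixed.
Sat(AG recv) = ∅
Sat((recv ∨ alarm) ∨ (AG recv)) = {0, 2, 3}
Sat(EX ((recv ∨ alarm) ∨ (AG recv))) = {s : some successor in {0, 2, 3}} = {1, 2, 4}
2 ∈ Sat(EX ((recv ∨ alarm) ∨ (AG recv))) = {1, 2, 4}, so the formula holds at 2.

Yes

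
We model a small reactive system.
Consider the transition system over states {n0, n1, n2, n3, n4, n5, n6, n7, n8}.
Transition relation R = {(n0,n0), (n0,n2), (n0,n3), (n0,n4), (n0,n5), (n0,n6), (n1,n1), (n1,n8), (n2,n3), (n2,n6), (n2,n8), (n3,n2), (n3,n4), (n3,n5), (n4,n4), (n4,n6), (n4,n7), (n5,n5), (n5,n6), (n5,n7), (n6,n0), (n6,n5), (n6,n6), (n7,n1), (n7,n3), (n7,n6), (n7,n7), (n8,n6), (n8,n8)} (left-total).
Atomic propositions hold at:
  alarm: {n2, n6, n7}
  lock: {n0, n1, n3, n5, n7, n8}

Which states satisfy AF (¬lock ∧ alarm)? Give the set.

{n2, n6}

Sat(¬lock) = {n2, n4, n6}
Sat(¬lock ∧ alarm) = {n2, n6}
AF (¬lock ∧ alarm): least fixpoint, start Z0 = {n2, n6}, add states with every successor in Z. Already a fixed point.
Sat(AF (¬lock ∧ alarm)) = {n2, n6}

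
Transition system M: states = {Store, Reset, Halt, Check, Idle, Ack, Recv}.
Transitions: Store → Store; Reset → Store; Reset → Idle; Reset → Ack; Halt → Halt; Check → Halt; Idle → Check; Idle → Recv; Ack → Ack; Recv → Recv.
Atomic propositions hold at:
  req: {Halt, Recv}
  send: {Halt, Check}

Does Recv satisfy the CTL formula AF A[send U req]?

A[send U req]: least fixpoint, start Z0 = Sat(req) = {Halt, Recv}, add states in Sat(send) with every successor in Z. Z1 = {Halt, Check, Recv}; fixed.
Sat(A[send U req]) = {Halt, Check, Recv}
AF A[send U req]: least fixpoint, start Z0 = {Halt, Check, Recv}, add states with every successor in Z. Z1 = {Halt, Check, Idle, Recv}; fixed.
Sat(AF A[send U req]) = {Halt, Check, Idle, Recv}
Recv ∈ Sat(AF A[send U req]) = {Halt, Check, Idle, Recv}, so the formula holds at Recv.

Yes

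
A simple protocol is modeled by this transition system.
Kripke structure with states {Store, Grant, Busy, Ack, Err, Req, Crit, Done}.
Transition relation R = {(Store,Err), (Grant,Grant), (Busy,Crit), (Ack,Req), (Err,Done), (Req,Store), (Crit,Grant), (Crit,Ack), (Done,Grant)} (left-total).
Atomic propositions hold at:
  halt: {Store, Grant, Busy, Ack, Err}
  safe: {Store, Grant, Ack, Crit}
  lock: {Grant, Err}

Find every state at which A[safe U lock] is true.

{Store, Grant, Err}

A[safe U lock]: least fixpoint, start Z0 = Sat(lock) = {Grant, Err}, add states in Sat(safe) with every successor in Z. Z1 = {Store, Grant, Err}; fixed.
Sat(A[safe U lock]) = {Store, Grant, Err}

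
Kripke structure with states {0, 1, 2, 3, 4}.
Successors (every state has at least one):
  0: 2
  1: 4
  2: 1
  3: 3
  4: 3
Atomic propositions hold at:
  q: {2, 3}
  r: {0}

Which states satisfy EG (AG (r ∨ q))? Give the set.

{3}

Sat(r ∨ q) = {0, 2, 3}
AG (r ∨ q): greatest fixpoint, start Z0 = {0, 2, 3}, keep only states in Sat with every successor in Z. Z1 = {0, 3}; Z2 = {3}; fixed.
Sat(AG (r ∨ q)) = {3}
EG (AG (r ∨ q)): greatest fixpoint, start Z0 = {3}, keep only states in Sat with some successor in Z. Already a fixed point.
Sat(EG (AG (r ∨ q))) = {3}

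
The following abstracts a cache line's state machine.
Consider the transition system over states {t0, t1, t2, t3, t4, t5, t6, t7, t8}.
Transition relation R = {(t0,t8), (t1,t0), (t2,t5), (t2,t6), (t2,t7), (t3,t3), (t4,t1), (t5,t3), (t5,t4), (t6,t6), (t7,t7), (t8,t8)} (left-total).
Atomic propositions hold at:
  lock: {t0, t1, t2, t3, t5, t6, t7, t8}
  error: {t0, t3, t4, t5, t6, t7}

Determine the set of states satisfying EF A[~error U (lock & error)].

Sat(~error) = {t1, t2, t8}
Sat(lock & error) = {t0, t3, t5, t6, t7}
A[~error U (lock & error)]: least fixpoint, start Z0 = Sat((lock & error)) = {t0, t3, t5, t6, t7}, add states in Sat(~error) with every successor in Z. Z1 = {t0, t1, t2, t3, t5, t6, t7}; fixed.
Sat(A[~error U (lock & error)]) = {t0, t1, t2, t3, t5, t6, t7}
EF A[~error U (lock & error)]: least fixpoint, start Z0 = {t0, t1, t2, t3, t5, t6, t7}, add states with some successor in Z. Z1 = {t0, t1, t2, t3, t4, t5, t6, t7}; fixed.
Sat(EF A[~error U (lock & error)]) = {t0, t1, t2, t3, t4, t5, t6, t7}

{t0, t1, t2, t3, t4, t5, t6, t7}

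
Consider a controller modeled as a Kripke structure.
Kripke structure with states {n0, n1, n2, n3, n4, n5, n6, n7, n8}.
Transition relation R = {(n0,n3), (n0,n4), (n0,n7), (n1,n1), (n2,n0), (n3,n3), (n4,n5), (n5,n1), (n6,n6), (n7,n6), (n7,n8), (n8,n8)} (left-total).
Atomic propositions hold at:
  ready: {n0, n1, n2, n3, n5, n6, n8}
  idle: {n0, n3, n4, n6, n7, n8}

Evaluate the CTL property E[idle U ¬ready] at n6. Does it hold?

Sat(¬ready) = {n4, n7}
E[idle U ¬ready]: least fixpoint, start Z0 = Sat(¬ready) = {n4, n7}, add states in Sat(idle) with some successor in Z. Z1 = {n0, n4, n7}; fixed.
Sat(E[idle U ¬ready]) = {n0, n4, n7}
n6 ∉ Sat(E[idle U ¬ready]) = {n0, n4, n7}, so the formula does not hold at n6.

No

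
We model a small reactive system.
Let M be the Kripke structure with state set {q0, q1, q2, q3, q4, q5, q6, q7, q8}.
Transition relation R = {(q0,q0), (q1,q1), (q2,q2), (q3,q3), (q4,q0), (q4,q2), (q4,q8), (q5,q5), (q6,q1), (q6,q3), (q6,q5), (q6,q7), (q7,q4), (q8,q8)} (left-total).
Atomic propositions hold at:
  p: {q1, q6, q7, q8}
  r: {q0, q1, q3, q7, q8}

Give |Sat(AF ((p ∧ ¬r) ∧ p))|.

Sat(¬r) = {q2, q4, q5, q6}
Sat(p ∧ ¬r) = {q6}
Sat((p ∧ ¬r) ∧ p) = {q6}
AF ((p ∧ ¬r) ∧ p): least fixpoint, start Z0 = {q6}, add states with every successor in Z. Already a fixed point.
Sat(AF ((p ∧ ¬r) ∧ p)) = {q6}
|Sat(AF ((p ∧ ¬r) ∧ p))| = |{q6}| = 1.

1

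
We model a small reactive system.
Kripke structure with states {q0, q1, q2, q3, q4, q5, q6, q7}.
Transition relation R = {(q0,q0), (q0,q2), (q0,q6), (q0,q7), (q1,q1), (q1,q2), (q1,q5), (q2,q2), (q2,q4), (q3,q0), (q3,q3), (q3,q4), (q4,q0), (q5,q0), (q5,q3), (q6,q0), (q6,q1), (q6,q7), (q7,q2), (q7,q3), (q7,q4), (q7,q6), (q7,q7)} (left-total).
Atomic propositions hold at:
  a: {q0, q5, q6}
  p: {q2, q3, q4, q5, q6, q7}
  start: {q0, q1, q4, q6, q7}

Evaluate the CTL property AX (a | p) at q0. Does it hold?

Sat(a | p) = {q0, q2, q3, q4, q5, q6, q7}
Sat(AX (a | p)) = {s : every successor in {q0, q2, q3, q4, q5, q6, q7}} = {q0, q2, q3, q4, q5, q7}
q0 ∈ Sat(AX (a | p)) = {q0, q2, q3, q4, q5, q7}, so the formula holds at q0.

Yes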